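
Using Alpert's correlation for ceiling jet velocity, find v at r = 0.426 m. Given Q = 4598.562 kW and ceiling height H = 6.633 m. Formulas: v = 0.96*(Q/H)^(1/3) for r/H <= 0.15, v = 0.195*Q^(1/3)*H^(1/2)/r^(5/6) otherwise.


r/H = 0.426 / 6.633 = 0.064224
r/H <= 0.15, so v = 0.96*(Q/H)^(1/3)
Q/H = 693.29
(Q/H)^(1/3) = 8.8506
v = 0.96 * 8.8506 = 8.4965 m/s

8.4965 m/s


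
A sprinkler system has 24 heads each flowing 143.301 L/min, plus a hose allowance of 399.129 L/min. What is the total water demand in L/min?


Sprinkler demand = 24 * 143.301 = 3439.224 L/min
Total = 3439.224 + 399.129 = 3838.353 L/min

3838.353 L/min


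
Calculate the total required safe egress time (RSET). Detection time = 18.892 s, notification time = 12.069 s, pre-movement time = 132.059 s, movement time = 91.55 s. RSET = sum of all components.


Total = 18.892 + 12.069 + 132.059 + 91.55 = 254.57 s

254.57 s


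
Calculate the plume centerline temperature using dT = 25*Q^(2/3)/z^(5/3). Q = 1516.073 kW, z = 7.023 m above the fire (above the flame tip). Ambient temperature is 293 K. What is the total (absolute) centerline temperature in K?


Q^(2/3) = 131.97
z^(5/3) = 25.756
dT = 25 * 131.97 / 25.756 = 128.10 K
T = 293 + 128.10 = 421.10 K

421.10 K


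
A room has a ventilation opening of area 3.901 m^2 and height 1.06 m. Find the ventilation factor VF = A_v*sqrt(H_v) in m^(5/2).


sqrt(H_v) = 1.0296
VF = 3.901 * 1.0296 = 4.0163 m^(5/2)

4.0163 m^(5/2)


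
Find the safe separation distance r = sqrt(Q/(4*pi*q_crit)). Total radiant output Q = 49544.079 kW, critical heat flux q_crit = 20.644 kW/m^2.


4*pi*q_crit = 259.42
Q/(4*pi*q_crit) = 190.98
r = sqrt(190.98) = 13.820 m

13.820 m


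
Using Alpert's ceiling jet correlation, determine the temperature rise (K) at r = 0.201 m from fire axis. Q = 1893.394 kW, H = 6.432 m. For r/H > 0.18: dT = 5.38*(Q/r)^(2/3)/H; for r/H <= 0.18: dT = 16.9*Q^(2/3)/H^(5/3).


r/H = 0.201 / 6.432 = 0.031250
r/H <= 0.18, so dT = 16.9*Q^(2/3)/H^(5/3)
Q^(2/3) = 153.05
H^(5/3) = 22.246
dT = 16.9 * 153.05 / 22.246 = 116.27 K

116.27 K


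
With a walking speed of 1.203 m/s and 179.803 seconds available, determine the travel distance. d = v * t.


d = 1.203 * 179.803 = 216.30 m

216.30 m


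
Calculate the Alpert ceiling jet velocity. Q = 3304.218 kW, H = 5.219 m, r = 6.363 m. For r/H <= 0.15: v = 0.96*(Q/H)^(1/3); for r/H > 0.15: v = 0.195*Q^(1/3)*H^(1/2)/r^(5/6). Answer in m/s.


r/H = 6.363 / 5.219 = 1.2192
r/H > 0.15, so v = 0.195*Q^(1/3)*H^(1/2)/r^(5/6)
Q^(1/3) = 14.894
H^(1/2) = 2.2845
r^(5/6) = 4.6743
v = 0.195 * 14.894 * 2.2845 / 4.6743 = 1.4195 m/s

1.4195 m/s


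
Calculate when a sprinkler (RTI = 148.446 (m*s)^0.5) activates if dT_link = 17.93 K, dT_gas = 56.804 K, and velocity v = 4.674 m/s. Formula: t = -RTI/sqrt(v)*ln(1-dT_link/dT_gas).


dT_link/dT_gas = 0.31565
ln(1 - 0.31565) = -0.37928
t = -148.446 / sqrt(4.674) * -0.37928 = 26.043 s

26.043 s


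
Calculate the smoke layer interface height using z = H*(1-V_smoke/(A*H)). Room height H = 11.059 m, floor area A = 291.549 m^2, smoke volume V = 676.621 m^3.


V/(A*H) = 0.20985
1 - 0.20985 = 0.79015
z = 11.059 * 0.79015 = 8.7382 m

8.7382 m


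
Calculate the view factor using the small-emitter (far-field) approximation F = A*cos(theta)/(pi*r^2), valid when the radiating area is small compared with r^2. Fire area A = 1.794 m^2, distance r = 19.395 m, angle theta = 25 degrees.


cos(25 deg) = 0.90631
pi*r^2 = 1181.8
F = 1.794 * 0.90631 / 1181.8 = 0.0013758

0.0013758


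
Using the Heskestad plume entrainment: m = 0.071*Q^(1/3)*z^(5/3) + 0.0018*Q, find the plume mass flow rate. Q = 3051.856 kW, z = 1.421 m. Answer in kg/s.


Q^(1/3) = 14.505
z^(5/3) = 1.7961
First term = 0.071 * 14.505 * 1.7961 = 1.8497
Second term = 0.0018 * 3051.856 = 5.4933
m = 7.3430 kg/s

7.3430 kg/s


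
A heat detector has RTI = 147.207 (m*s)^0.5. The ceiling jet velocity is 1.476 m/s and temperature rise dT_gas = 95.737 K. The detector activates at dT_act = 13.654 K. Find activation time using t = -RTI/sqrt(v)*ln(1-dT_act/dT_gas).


dT_act/dT_gas = 0.14262
ln(1 - 0.14262) = -0.15387
t = -147.207 / sqrt(1.476) * -0.15387 = 18.644 s

18.644 s


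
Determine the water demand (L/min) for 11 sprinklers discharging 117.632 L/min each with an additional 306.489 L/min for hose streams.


Sprinkler demand = 11 * 117.632 = 1293.952 L/min
Total = 1293.952 + 306.489 = 1600.441 L/min

1600.441 L/min


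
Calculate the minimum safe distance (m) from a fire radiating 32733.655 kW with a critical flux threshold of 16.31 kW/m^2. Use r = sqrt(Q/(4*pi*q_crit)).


4*pi*q_crit = 204.96
Q/(4*pi*q_crit) = 159.71
r = sqrt(159.71) = 12.638 m

12.638 m


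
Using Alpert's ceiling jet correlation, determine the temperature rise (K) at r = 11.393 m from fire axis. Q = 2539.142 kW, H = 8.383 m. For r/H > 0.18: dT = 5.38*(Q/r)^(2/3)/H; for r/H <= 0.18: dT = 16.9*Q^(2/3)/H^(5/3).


r/H = 11.393 / 8.383 = 1.3591
r/H > 0.18, so dT = 5.38*(Q/r)^(2/3)/H
Q/r = 222.87
(Q/r)^(2/3) = 36.759
dT = 5.38 * 36.759 / 8.383 = 23.591 K

23.591 K


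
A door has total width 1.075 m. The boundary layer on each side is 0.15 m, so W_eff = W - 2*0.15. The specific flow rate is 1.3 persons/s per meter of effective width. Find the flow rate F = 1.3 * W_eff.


W_eff = 1.075 - 0.30 = 0.775 m
F = 1.3 * 0.775 = 1.0075 persons/s

1.0075 persons/s


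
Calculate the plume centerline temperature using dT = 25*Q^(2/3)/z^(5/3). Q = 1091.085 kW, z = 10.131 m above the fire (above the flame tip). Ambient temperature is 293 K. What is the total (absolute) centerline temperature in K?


Q^(2/3) = 105.98
z^(5/3) = 47.434
dT = 25 * 105.98 / 47.434 = 55.859 K
T = 293 + 55.859 = 348.86 K

348.86 K


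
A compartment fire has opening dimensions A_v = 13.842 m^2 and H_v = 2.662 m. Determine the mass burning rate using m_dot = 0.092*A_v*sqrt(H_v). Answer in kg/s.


sqrt(H_v) = 1.6316
m_dot = 0.092 * 13.842 * 1.6316 = 2.0777 kg/s

2.0777 kg/s


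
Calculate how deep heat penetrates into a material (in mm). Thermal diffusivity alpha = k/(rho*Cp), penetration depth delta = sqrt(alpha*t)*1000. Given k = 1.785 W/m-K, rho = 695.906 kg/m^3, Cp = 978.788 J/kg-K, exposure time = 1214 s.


alpha = 1.785 / (695.906 * 978.788) = 2.6206e-06 m^2/s
alpha * t = 0.0031814
delta = sqrt(0.0031814) * 1000 = 56.404 mm

56.404 mm


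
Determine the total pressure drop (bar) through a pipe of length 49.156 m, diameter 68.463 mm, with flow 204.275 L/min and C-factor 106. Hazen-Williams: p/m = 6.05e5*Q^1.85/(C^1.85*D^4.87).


Q^1.85 = 18789
C^1.85 = 5582.3
D^4.87 = 8.6830e+08
p/m = 0.0023451 bar/m
p_total = 0.0023451 * 49.156 = 0.11528 bar

0.11528 bar


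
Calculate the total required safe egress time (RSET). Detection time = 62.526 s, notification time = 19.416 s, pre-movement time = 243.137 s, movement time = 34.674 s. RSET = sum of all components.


Total = 62.526 + 19.416 + 243.137 + 34.674 = 359.753 s

359.753 s


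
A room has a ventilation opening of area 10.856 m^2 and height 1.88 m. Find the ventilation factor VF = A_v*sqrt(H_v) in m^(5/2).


sqrt(H_v) = 1.3711
VF = 10.856 * 1.3711 = 14.885 m^(5/2)

14.885 m^(5/2)


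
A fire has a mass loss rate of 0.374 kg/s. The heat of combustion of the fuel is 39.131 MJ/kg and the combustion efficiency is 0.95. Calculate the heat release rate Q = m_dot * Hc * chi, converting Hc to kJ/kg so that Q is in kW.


Hc = 39.131 MJ/kg = 39.131 * 1000 kJ/kg = 39131 kJ/kg
Q = 0.374 kg/s * 39131 kJ/kg * 0.95 = 13903 kW

13903 kW


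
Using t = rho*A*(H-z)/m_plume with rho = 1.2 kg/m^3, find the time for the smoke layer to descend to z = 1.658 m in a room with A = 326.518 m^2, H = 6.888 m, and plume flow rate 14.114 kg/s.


H - z = 5.23 m
t = 1.2 * 326.518 * 5.23 / 14.114 = 145.19 s

145.19 s


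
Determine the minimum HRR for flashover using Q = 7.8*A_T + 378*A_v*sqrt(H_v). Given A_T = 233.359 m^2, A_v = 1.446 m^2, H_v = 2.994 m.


7.8*A_T = 1820.2
sqrt(H_v) = 1.7303
378*A_v*sqrt(H_v) = 945.77
Q = 1820.2 + 945.77 = 2766.0 kW

2766.0 kW


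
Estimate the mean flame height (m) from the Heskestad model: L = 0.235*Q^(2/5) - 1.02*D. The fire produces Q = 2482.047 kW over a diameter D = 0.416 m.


Q^(2/5) = 22.799
0.235 * Q^(2/5) = 5.3579
1.02 * D = 0.42432
L = 4.9335 m

4.9335 m


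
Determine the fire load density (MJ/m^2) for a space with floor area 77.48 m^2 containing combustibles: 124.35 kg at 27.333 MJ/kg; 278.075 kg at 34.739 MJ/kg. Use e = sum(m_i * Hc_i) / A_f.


Total energy = 124.35*27.333 + 278.075*34.739
= 3398.859 + 9660.047
= 13058.91 MJ
e = 13058.91 / 77.48 = 168.55 MJ/m^2

168.55 MJ/m^2


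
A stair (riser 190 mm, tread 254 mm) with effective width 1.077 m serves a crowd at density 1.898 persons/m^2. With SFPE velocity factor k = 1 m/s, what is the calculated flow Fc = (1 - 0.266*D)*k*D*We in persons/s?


1 - 0.266*D = 1 - 0.266*1.898 = 0.49513
Fs = 0.49513 * 1 * 1.898 = 0.93976 persons/(s*m)
Fc = 0.93976 * 1.077 = 1.0121 persons/s

1.0121 persons/s


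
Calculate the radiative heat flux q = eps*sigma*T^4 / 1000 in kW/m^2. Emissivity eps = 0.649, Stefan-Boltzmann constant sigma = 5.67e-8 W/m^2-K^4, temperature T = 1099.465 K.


T^4 = 1.4613e+12
q = 0.649 * 5.67e-8 * 1.4613e+12 / 1000 = 53.772 kW/m^2

53.772 kW/m^2


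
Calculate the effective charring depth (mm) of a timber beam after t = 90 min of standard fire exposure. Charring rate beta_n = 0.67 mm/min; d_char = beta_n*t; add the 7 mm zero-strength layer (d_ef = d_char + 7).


d_char = 0.67 * 90 = 60.3 mm
d_ef = 60.3 + 1.0*7 = 67.3 mm

67.3 mm


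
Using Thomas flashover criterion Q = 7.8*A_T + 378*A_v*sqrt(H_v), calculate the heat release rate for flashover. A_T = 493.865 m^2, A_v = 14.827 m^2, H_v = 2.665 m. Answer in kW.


7.8*A_T = 3852.147
sqrt(H_v) = 1.6325
378*A_v*sqrt(H_v) = 9149.4
Q = 3852.147 + 9149.4 = 13002 kW

13002 kW


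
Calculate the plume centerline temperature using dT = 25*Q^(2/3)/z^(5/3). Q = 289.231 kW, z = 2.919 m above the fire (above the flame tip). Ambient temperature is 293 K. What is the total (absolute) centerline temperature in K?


Q^(2/3) = 43.735
z^(5/3) = 5.9620
dT = 25 * 43.735 / 5.9620 = 183.39 K
T = 293 + 183.39 = 476.39 K

476.39 K


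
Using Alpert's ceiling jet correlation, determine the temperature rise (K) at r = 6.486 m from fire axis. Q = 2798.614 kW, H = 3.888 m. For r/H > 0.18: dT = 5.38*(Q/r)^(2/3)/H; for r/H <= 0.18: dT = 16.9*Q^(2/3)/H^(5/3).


r/H = 6.486 / 3.888 = 1.6682
r/H > 0.18, so dT = 5.38*(Q/r)^(2/3)/H
Q/r = 431.49
(Q/r)^(2/3) = 57.101
dT = 5.38 * 57.101 / 3.888 = 79.013 K

79.013 K


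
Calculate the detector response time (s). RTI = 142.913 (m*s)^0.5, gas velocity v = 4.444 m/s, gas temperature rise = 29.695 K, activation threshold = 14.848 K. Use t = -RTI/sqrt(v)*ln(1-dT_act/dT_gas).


dT_act/dT_gas = 0.50002
ln(1 - 0.50002) = -0.69318
t = -142.913 / sqrt(4.444) * -0.69318 = 46.993 s

46.993 s


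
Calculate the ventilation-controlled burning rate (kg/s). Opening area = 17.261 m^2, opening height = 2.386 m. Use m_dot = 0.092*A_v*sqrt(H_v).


sqrt(H_v) = 1.5447
m_dot = 0.092 * 17.261 * 1.5447 = 2.4530 kg/s

2.4530 kg/s


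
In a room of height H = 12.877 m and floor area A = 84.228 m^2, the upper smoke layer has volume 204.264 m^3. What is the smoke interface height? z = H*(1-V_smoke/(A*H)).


V/(A*H) = 0.18833
1 - 0.18833 = 0.81167
z = 12.877 * 0.81167 = 10.452 m

10.452 m


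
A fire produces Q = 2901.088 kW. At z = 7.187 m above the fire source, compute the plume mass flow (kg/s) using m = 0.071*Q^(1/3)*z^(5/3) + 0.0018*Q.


Q^(1/3) = 14.262
z^(5/3) = 26.766
First term = 0.071 * 14.262 * 26.766 = 27.103
Second term = 0.0018 * 2901.088 = 5.2220
m = 32.325 kg/s

32.325 kg/s


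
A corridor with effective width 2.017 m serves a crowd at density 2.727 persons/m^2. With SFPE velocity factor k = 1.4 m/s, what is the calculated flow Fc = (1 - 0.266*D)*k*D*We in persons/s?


1 - 0.266*D = 1 - 0.266*2.727 = 0.27462
Fs = 0.27462 * 1.4 * 2.727 = 1.0484 persons/(s*m)
Fc = 1.0484 * 2.017 = 2.1147 persons/s

2.1147 persons/s


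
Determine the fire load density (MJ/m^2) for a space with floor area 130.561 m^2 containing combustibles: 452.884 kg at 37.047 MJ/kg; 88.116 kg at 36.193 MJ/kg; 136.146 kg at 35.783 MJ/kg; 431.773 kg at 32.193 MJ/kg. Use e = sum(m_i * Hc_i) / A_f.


Total energy = 452.884*37.047 + 88.116*36.193 + 136.146*35.783 + 431.773*32.193
= 16777.99 + 3189.182 + 4871.712 + 13900.07
= 38738.96 MJ
e = 38738.96 / 130.561 = 296.71 MJ/m^2

296.71 MJ/m^2


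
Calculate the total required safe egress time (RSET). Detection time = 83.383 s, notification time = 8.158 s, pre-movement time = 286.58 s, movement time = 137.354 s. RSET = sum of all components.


Total = 83.383 + 8.158 + 286.58 + 137.354 = 515.475 s

515.475 s


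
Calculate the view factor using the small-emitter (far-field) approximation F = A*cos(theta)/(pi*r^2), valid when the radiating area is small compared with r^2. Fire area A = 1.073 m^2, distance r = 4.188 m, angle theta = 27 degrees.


cos(27 deg) = 0.89101
pi*r^2 = 55.101
F = 1.073 * 0.89101 / 55.101 = 0.017351

0.017351


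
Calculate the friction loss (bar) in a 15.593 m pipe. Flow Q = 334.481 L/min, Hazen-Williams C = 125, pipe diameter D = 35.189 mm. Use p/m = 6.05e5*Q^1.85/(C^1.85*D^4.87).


Q^1.85 = 46783
C^1.85 = 7573.3
D^4.87 = 3.3963e+07
p/m = 0.11004 bar/m
p_total = 0.11004 * 15.593 = 1.7159 bar

1.7159 bar


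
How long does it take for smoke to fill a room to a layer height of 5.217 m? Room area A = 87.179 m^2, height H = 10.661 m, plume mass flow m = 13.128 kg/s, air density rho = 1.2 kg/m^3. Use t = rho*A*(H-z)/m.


H - z = 5.444 m
t = 1.2 * 87.179 * 5.444 / 13.128 = 43.382 s

43.382 s


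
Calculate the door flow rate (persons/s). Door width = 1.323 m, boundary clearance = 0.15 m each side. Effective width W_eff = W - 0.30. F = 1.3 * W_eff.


W_eff = 1.323 - 0.30 = 1.023 m
F = 1.3 * 1.023 = 1.3299 persons/s

1.3299 persons/s


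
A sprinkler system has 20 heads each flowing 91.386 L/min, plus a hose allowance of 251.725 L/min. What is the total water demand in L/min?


Sprinkler demand = 20 * 91.386 = 1827.72 L/min
Total = 1827.72 + 251.725 = 2079.445 L/min

2079.445 L/min


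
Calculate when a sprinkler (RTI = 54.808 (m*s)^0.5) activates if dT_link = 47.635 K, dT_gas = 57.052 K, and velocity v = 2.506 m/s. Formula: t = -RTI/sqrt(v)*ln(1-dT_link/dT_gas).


dT_link/dT_gas = 0.83494
ln(1 - 0.83494) = -1.8014
t = -54.808 / sqrt(2.506) * -1.8014 = 62.370 s

62.370 s


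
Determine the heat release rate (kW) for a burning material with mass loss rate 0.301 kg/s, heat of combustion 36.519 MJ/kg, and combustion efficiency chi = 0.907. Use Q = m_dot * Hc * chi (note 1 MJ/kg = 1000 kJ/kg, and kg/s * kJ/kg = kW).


Hc = 36.519 MJ/kg = 36.519 * 1000 kJ/kg = 36519 kJ/kg
Q = 0.301 kg/s * 36519 kJ/kg * 0.907 = 9969.9 kW

9969.9 kW


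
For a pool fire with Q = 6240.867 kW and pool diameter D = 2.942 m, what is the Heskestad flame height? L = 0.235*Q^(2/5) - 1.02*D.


Q^(2/5) = 32.968
0.235 * Q^(2/5) = 7.7476
1.02 * D = 3.0008
L = 4.7467 m

4.7467 m


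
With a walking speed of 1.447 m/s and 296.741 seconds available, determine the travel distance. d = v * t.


d = 1.447 * 296.741 = 429.38 m

429.38 m


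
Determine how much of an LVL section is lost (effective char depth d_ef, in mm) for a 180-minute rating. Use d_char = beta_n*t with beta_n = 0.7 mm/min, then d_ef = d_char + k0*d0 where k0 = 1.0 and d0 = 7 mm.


d_char = 0.7 * 180 = 126 mm
d_ef = 126 + 1.0*7 = 133 mm

133 mm


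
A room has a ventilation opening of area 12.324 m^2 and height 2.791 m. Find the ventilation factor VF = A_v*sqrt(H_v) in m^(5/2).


sqrt(H_v) = 1.6706
VF = 12.324 * 1.6706 = 20.589 m^(5/2)

20.589 m^(5/2)


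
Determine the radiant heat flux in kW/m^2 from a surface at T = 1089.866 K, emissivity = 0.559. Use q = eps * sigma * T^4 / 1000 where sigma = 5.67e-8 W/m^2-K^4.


T^4 = 1.4109e+12
q = 0.559 * 5.67e-8 * 1.4109e+12 / 1000 = 44.719 kW/m^2

44.719 kW/m^2


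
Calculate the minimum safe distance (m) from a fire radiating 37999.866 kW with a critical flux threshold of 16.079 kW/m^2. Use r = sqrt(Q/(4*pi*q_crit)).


4*pi*q_crit = 202.05
Q/(4*pi*q_crit) = 188.07
r = sqrt(188.07) = 13.714 m

13.714 m


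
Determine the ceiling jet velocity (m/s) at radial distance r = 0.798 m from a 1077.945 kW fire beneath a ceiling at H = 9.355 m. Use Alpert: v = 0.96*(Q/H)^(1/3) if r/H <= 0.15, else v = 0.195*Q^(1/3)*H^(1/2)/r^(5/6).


r/H = 0.798 / 9.355 = 0.085302
r/H <= 0.15, so v = 0.96*(Q/H)^(1/3)
Q/H = 115.23
(Q/H)^(1/3) = 4.8661
v = 0.96 * 4.8661 = 4.6715 m/s

4.6715 m/s


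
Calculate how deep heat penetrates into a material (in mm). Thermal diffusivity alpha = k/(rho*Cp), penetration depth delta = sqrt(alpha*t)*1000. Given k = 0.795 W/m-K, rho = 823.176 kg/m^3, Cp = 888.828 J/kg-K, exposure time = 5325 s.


alpha = 0.795 / (823.176 * 888.828) = 1.0866e-06 m^2/s
alpha * t = 0.0057860
delta = sqrt(0.0057860) * 1000 = 76.066 mm

76.066 mm


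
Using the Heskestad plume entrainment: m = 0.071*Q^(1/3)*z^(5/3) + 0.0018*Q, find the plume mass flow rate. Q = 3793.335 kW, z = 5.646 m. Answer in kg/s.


Q^(1/3) = 15.596
z^(5/3) = 17.902
First term = 0.071 * 15.596 * 17.902 = 19.823
Second term = 0.0018 * 3793.335 = 6.8280
m = 26.651 kg/s

26.651 kg/s


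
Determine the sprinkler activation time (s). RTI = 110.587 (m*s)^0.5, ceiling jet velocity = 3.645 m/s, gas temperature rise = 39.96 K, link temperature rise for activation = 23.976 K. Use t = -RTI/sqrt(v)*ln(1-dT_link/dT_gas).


dT_link/dT_gas = 0.6
ln(1 - 0.6) = -0.91629
t = -110.587 / sqrt(3.645) * -0.91629 = 53.075 s

53.075 s


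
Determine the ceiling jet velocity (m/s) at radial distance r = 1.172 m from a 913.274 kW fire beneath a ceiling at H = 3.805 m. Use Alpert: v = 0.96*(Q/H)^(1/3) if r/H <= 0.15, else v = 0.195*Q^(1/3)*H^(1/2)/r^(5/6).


r/H = 1.172 / 3.805 = 0.30802
r/H > 0.15, so v = 0.195*Q^(1/3)*H^(1/2)/r^(5/6)
Q^(1/3) = 9.7021
H^(1/2) = 1.9506
r^(5/6) = 1.1414
v = 0.195 * 9.7021 * 1.9506 / 1.1414 = 3.2333 m/s

3.2333 m/s


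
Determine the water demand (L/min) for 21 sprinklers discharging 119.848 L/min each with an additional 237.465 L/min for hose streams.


Sprinkler demand = 21 * 119.848 = 2516.808 L/min
Total = 2516.808 + 237.465 = 2754.273 L/min

2754.273 L/min


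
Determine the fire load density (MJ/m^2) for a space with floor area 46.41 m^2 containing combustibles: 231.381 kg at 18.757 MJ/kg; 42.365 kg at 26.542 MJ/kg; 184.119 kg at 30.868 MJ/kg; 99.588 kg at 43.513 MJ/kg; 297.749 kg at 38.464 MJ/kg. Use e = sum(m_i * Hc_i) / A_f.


Total energy = 231.381*18.757 + 42.365*26.542 + 184.119*30.868 + 99.588*43.513 + 297.749*38.464
= 4340.013 + 1124.452 + 5683.385 + 4333.373 + 11452.62
= 26933.84 MJ
e = 26933.84 / 46.41 = 580.35 MJ/m^2

580.35 MJ/m^2


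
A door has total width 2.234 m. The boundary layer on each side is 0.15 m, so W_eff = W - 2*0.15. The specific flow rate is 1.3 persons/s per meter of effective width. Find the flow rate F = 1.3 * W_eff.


W_eff = 2.234 - 0.30 = 1.934 m
F = 1.3 * 1.934 = 2.5142 persons/s

2.5142 persons/s


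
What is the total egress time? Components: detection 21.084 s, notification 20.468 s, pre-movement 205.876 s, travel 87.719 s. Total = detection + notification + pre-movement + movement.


Total = 21.084 + 20.468 + 205.876 + 87.719 = 335.147 s

335.147 s


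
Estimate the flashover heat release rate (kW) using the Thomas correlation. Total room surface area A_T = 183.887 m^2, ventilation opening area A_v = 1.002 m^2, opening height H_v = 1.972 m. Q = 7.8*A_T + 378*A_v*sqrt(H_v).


7.8*A_T = 1434.3
sqrt(H_v) = 1.4043
378*A_v*sqrt(H_v) = 531.88
Q = 1434.3 + 531.88 = 1966.2 kW

1966.2 kW


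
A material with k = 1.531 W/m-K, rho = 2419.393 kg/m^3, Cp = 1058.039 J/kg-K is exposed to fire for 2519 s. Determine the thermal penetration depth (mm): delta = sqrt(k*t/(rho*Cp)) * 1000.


alpha = 1.531 / (2419.393 * 1058.039) = 5.9809e-07 m^2/s
alpha * t = 0.0015066
delta = sqrt(0.0015066) * 1000 = 38.815 mm

38.815 mm


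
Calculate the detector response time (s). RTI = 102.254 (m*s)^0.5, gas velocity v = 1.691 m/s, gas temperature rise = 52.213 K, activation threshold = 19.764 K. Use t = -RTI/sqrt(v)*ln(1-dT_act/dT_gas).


dT_act/dT_gas = 0.37853
ln(1 - 0.37853) = -0.47566
t = -102.254 / sqrt(1.691) * -0.47566 = 37.403 s

37.403 s


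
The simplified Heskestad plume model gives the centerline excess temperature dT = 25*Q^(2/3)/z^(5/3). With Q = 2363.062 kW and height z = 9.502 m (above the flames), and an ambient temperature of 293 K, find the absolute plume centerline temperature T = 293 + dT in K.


Q^(2/3) = 177.41
z^(5/3) = 42.628
dT = 25 * 177.41 / 42.628 = 104.05 K
T = 293 + 104.05 = 397.05 K

397.05 K


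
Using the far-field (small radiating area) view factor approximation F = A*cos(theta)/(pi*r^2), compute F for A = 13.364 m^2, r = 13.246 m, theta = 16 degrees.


cos(16 deg) = 0.96126
pi*r^2 = 551.21
F = 13.364 * 0.96126 / 551.21 = 0.023306

0.023306


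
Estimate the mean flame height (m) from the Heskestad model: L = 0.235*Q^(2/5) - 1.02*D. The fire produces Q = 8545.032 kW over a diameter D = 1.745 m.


Q^(2/5) = 37.384
0.235 * Q^(2/5) = 8.7852
1.02 * D = 1.7799
L = 7.0053 m

7.0053 m


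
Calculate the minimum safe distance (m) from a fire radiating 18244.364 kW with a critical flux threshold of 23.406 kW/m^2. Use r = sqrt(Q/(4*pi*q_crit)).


4*pi*q_crit = 294.13
Q/(4*pi*q_crit) = 62.029
r = sqrt(62.029) = 7.8758 m

7.8758 m


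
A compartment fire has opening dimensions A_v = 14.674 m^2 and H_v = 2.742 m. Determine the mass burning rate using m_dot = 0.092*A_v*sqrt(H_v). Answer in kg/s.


sqrt(H_v) = 1.6559
m_dot = 0.092 * 14.674 * 1.6559 = 2.2355 kg/s

2.2355 kg/s


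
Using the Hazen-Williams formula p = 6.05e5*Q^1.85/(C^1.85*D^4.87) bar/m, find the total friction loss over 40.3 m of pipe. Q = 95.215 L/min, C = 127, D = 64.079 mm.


Q^1.85 = 4577.3
C^1.85 = 7799.0
D^4.87 = 6.2908e+08
p/m = 0.00056444 bar/m
p_total = 0.00056444 * 40.3 = 0.022747 bar

0.022747 bar


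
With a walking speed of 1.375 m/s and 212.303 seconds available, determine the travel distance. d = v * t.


d = 1.375 * 212.303 = 291.92 m

291.92 m


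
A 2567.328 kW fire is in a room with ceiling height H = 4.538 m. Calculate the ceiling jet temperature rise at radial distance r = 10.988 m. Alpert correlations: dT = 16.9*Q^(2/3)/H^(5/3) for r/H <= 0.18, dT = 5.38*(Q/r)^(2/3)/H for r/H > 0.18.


r/H = 10.988 / 4.538 = 2.4213
r/H > 0.18, so dT = 5.38*(Q/r)^(2/3)/H
Q/r = 233.65
(Q/r)^(2/3) = 37.935
dT = 5.38 * 37.935 / 4.538 = 44.974 K

44.974 K


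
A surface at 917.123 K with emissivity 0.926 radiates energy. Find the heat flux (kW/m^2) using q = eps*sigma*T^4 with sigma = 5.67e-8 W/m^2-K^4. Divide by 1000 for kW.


T^4 = 7.0747e+11
q = 0.926 * 5.67e-8 * 7.0747e+11 / 1000 = 37.145 kW/m^2

37.145 kW/m^2


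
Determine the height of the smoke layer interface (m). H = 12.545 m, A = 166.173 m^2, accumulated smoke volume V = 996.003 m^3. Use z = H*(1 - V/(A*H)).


V/(A*H) = 0.47778
1 - 0.47778 = 0.52222
z = 12.545 * 0.52222 = 6.5512 m

6.5512 m


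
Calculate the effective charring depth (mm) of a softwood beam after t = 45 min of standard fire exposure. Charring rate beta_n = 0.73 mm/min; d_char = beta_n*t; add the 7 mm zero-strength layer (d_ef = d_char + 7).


d_char = 0.73 * 45 = 32.85 mm
d_ef = 32.85 + 1.0*7 = 39.85 mm

39.85 mm


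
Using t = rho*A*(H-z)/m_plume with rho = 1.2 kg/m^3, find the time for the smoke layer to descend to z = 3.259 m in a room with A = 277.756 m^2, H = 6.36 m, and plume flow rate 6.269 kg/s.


H - z = 3.101 m
t = 1.2 * 277.756 * 3.101 / 6.269 = 164.87 s

164.87 s


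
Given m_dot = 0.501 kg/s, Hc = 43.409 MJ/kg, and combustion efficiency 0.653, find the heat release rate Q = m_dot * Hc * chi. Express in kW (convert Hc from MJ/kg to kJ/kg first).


Hc = 43.409 MJ/kg = 43.409 * 1000 kJ/kg = 43409 kJ/kg
Q = 0.501 kg/s * 43409 kJ/kg * 0.653 = 14201 kW

14201 kW


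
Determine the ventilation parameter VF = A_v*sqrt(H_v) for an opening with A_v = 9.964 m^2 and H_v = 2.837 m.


sqrt(H_v) = 1.6843
VF = 9.964 * 1.6843 = 16.783 m^(5/2)

16.783 m^(5/2)


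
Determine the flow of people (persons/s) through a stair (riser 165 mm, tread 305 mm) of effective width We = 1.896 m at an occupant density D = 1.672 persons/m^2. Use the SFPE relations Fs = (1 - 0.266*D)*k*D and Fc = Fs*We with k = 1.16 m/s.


1 - 0.266*D = 1 - 0.266*1.672 = 0.55525
Fs = 0.55525 * 1.16 * 1.672 = 1.0769 persons/(s*m)
Fc = 1.0769 * 1.896 = 2.0418 persons/s

2.0418 persons/s


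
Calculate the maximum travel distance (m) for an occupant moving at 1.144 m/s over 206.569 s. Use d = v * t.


d = 1.144 * 206.569 = 236.31 m

236.31 m


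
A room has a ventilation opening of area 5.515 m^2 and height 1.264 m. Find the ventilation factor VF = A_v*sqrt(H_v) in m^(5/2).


sqrt(H_v) = 1.1243
VF = 5.515 * 1.1243 = 6.2004 m^(5/2)

6.2004 m^(5/2)


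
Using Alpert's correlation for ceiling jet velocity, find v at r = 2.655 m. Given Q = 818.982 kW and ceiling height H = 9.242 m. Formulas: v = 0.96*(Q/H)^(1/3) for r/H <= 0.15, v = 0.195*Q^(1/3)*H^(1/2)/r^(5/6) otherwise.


r/H = 2.655 / 9.242 = 0.28728
r/H > 0.15, so v = 0.195*Q^(1/3)*H^(1/2)/r^(5/6)
Q^(1/3) = 9.3560
H^(1/2) = 3.0401
r^(5/6) = 2.2562
v = 0.195 * 9.3560 * 3.0401 / 2.2562 = 2.4582 m/s

2.4582 m/s


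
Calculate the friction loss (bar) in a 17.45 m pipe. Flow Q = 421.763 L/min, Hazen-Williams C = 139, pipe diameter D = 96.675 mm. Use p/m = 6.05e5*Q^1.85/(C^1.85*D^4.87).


Q^1.85 = 71842
C^1.85 = 9216.7
D^4.87 = 4.6610e+09
p/m = 0.0010118 bar/m
p_total = 0.0010118 * 17.45 = 0.017655 bar

0.017655 bar


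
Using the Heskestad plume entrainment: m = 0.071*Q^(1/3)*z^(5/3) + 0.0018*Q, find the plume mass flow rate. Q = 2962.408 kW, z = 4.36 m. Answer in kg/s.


Q^(1/3) = 14.362
z^(5/3) = 11.636
First term = 0.071 * 14.362 * 11.636 = 11.865
Second term = 0.0018 * 2962.408 = 5.3323
m = 17.198 kg/s

17.198 kg/s


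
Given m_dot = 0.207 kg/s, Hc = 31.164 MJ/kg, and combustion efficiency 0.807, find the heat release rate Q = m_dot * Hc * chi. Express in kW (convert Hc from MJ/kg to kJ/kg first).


Hc = 31.164 MJ/kg = 31.164 * 1000 kJ/kg = 31164 kJ/kg
Q = 0.207 kg/s * 31164 kJ/kg * 0.807 = 5205.9 kW

5205.9 kW


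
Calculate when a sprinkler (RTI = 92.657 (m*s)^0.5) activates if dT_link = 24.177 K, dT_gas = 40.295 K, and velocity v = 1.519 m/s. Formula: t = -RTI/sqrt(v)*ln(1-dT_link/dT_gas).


dT_link/dT_gas = 0.6
ln(1 - 0.6) = -0.91629
t = -92.657 / sqrt(1.519) * -0.91629 = 68.886 s

68.886 s


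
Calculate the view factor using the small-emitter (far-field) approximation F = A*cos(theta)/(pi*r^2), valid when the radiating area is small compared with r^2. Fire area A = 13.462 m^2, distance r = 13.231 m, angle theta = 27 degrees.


cos(27 deg) = 0.89101
pi*r^2 = 549.97
F = 13.462 * 0.89101 / 549.97 = 0.021810

0.021810


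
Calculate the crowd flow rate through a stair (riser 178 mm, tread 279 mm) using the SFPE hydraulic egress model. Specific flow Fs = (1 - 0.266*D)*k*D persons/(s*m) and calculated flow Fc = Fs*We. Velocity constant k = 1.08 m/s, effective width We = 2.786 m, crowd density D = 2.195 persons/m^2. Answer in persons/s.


1 - 0.266*D = 1 - 0.266*2.195 = 0.41613
Fs = 0.41613 * 1.08 * 2.195 = 0.98648 persons/(s*m)
Fc = 0.98648 * 2.786 = 2.7483 persons/s

2.7483 persons/s


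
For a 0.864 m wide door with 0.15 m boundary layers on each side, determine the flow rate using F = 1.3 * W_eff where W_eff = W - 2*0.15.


W_eff = 0.864 - 0.30 = 0.564 m
F = 1.3 * 0.564 = 0.73320 persons/s

0.73320 persons/s


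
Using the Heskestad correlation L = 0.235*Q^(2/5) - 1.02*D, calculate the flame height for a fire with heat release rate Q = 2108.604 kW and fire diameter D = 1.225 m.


Q^(2/5) = 21.360
0.235 * Q^(2/5) = 5.0196
1.02 * D = 1.2495
L = 3.7701 m

3.7701 m


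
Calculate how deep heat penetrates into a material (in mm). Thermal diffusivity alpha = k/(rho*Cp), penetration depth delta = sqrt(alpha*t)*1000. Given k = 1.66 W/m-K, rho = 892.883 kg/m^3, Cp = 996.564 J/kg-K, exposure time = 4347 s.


alpha = 1.66 / (892.883 * 996.564) = 1.8656e-06 m^2/s
alpha * t = 0.0081096
delta = sqrt(0.0081096) * 1000 = 90.053 mm

90.053 mm


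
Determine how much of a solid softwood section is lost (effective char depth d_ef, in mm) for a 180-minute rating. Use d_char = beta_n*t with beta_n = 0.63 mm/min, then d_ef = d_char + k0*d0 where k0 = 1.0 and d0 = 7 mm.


d_char = 0.63 * 180 = 113.4 mm
d_ef = 113.4 + 1.0*7 = 120.4 mm

120.4 mm


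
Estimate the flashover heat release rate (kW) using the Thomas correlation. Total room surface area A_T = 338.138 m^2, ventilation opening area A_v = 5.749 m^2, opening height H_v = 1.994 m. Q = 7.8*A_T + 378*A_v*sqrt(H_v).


7.8*A_T = 2637.5
sqrt(H_v) = 1.4121
378*A_v*sqrt(H_v) = 3068.6
Q = 2637.5 + 3068.6 = 5706.1 kW

5706.1 kW


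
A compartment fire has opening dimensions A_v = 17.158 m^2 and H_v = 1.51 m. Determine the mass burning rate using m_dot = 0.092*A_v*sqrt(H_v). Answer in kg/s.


sqrt(H_v) = 1.2288
m_dot = 0.092 * 17.158 * 1.2288 = 1.9397 kg/s

1.9397 kg/s


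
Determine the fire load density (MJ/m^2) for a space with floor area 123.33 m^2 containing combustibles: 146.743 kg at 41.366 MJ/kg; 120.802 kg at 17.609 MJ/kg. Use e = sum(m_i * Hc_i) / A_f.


Total energy = 146.743*41.366 + 120.802*17.609
= 6070.171 + 2127.202
= 8197.373 MJ
e = 8197.373 / 123.33 = 66.467 MJ/m^2

66.467 MJ/m^2


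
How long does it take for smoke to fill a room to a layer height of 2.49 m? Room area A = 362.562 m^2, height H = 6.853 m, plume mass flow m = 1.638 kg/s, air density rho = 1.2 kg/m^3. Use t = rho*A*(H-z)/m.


H - z = 4.363 m
t = 1.2 * 362.562 * 4.363 / 1.638 = 1158.9 s

1158.9 s


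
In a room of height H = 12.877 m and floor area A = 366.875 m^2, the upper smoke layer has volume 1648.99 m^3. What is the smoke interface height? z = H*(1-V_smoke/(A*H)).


V/(A*H) = 0.34905
1 - 0.34905 = 0.65095
z = 12.877 * 0.65095 = 8.3823 m

8.3823 m


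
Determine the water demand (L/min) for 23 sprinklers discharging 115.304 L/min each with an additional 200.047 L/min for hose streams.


Sprinkler demand = 23 * 115.304 = 2651.992 L/min
Total = 2651.992 + 200.047 = 2852.039 L/min

2852.039 L/min


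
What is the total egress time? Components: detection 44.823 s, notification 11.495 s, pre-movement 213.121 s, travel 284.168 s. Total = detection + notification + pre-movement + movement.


Total = 44.823 + 11.495 + 213.121 + 284.168 = 553.607 s

553.607 s


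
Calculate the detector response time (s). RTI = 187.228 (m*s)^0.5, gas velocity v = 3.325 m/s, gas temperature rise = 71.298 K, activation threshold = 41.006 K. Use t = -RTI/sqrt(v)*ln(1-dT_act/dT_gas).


dT_act/dT_gas = 0.57514
ln(1 - 0.57514) = -0.85598
t = -187.228 / sqrt(3.325) * -0.85598 = 87.890 s

87.890 s


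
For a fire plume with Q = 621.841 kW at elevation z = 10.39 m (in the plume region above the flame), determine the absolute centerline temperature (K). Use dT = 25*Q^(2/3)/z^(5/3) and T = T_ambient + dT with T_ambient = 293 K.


Q^(2/3) = 72.854
z^(5/3) = 49.472
dT = 25 * 72.854 / 49.472 = 36.816 K
T = 293 + 36.816 = 329.82 K

329.82 K


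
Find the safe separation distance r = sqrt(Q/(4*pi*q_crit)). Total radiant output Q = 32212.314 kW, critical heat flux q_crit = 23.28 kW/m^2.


4*pi*q_crit = 292.55
Q/(4*pi*q_crit) = 110.11
r = sqrt(110.11) = 10.493 m

10.493 m


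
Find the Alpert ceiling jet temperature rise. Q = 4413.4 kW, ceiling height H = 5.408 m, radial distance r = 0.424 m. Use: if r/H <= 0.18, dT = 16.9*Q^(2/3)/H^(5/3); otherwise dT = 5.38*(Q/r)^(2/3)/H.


r/H = 0.424 / 5.408 = 0.078402
r/H <= 0.18, so dT = 16.9*Q^(2/3)/H^(5/3)
Q^(2/3) = 269.06
H^(5/3) = 16.662
dT = 16.9 * 269.06 / 16.662 = 272.90 K

272.90 K


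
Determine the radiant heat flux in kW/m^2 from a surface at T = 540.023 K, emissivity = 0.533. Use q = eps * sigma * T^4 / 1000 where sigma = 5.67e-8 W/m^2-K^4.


T^4 = 8.5045e+10
q = 0.533 * 5.67e-8 * 8.5045e+10 / 1000 = 2.5702 kW/m^2

2.5702 kW/m^2


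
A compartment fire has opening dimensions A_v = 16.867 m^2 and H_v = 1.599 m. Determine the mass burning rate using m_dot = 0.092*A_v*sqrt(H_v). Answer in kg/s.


sqrt(H_v) = 1.2645
m_dot = 0.092 * 16.867 * 1.2645 = 1.9622 kg/s

1.9622 kg/s


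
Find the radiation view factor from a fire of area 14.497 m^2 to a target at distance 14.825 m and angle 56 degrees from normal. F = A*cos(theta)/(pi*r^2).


cos(56 deg) = 0.55919
pi*r^2 = 690.46
F = 14.497 * 0.55919 / 690.46 = 0.011741

0.011741


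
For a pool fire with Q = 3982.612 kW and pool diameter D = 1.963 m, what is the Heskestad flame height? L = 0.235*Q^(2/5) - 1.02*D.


Q^(2/5) = 27.547
0.235 * Q^(2/5) = 6.4734
1.02 * D = 2.0023
L = 4.4712 m

4.4712 m


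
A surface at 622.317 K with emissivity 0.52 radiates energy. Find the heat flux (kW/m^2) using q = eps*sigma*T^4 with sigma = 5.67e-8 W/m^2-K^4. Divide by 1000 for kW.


T^4 = 1.4998e+11
q = 0.52 * 5.67e-8 * 1.4998e+11 / 1000 = 4.4221 kW/m^2

4.4221 kW/m^2


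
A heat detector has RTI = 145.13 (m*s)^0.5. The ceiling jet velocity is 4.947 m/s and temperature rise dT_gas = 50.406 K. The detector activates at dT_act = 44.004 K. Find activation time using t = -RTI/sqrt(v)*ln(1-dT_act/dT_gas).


dT_act/dT_gas = 0.87299
ln(1 - 0.87299) = -2.0635
t = -145.13 / sqrt(4.947) * -2.0635 = 134.65 s

134.65 s


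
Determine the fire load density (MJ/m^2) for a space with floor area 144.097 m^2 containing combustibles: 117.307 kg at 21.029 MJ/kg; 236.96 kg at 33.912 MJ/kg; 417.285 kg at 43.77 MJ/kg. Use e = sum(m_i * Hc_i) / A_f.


Total energy = 117.307*21.029 + 236.96*33.912 + 417.285*43.77
= 2466.849 + 8035.788 + 18264.56
= 28767.20 MJ
e = 28767.20 / 144.097 = 199.64 MJ/m^2

199.64 MJ/m^2


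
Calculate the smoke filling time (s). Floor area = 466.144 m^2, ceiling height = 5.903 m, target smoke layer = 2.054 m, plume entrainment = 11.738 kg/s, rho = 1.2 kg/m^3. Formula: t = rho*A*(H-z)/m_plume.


H - z = 3.849 m
t = 1.2 * 466.144 * 3.849 / 11.738 = 183.42 s

183.42 s


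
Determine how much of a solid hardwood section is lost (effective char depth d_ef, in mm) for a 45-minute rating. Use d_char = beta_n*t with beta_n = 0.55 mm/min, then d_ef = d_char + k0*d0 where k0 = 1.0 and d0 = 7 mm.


d_char = 0.55 * 45 = 24.75 mm
d_ef = 24.75 + 1.0*7 = 31.75 mm

31.75 mm


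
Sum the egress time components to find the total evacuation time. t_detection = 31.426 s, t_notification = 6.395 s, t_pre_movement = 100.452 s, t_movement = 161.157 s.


Total = 31.426 + 6.395 + 100.452 + 161.157 = 299.43 s

299.43 s


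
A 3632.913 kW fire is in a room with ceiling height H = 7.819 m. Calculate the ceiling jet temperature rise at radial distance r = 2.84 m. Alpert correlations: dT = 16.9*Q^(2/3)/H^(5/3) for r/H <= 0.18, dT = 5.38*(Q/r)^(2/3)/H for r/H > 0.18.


r/H = 2.84 / 7.819 = 0.36322
r/H > 0.18, so dT = 5.38*(Q/r)^(2/3)/H
Q/r = 1279.2
(Q/r)^(2/3) = 117.84
dT = 5.38 * 117.84 / 7.819 = 81.082 K

81.082 K


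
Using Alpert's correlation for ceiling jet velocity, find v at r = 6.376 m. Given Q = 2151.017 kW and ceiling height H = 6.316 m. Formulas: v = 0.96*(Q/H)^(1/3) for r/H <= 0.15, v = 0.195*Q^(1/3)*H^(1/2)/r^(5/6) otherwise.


r/H = 6.376 / 6.316 = 1.0095
r/H > 0.15, so v = 0.195*Q^(1/3)*H^(1/2)/r^(5/6)
Q^(1/3) = 12.909
H^(1/2) = 2.5132
r^(5/6) = 4.6823
v = 0.195 * 12.909 * 2.5132 / 4.6823 = 1.3511 m/s

1.3511 m/s


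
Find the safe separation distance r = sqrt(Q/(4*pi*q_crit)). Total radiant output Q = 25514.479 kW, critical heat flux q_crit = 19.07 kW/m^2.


4*pi*q_crit = 239.64
Q/(4*pi*q_crit) = 106.47
r = sqrt(106.47) = 10.318 m

10.318 m


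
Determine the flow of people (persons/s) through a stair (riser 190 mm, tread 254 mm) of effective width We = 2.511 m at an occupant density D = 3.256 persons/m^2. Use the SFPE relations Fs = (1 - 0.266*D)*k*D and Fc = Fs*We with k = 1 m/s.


1 - 0.266*D = 1 - 0.266*3.256 = 0.13390
Fs = 0.13390 * 1 * 3.256 = 0.43599 persons/(s*m)
Fc = 0.43599 * 2.511 = 1.0948 persons/s

1.0948 persons/s


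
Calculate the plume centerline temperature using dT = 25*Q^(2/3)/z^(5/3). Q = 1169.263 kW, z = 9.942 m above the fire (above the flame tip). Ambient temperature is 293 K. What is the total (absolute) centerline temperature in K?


Q^(2/3) = 110.99
z^(5/3) = 45.968
dT = 25 * 110.99 / 45.968 = 60.361 K
T = 293 + 60.361 = 353.36 K

353.36 K


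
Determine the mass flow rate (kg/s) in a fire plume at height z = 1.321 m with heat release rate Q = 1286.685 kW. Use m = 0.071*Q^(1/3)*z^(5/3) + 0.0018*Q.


Q^(1/3) = 10.877
z^(5/3) = 1.5904
First term = 0.071 * 10.877 * 1.5904 = 1.2282
Second term = 0.0018 * 1286.685 = 2.3160
m = 3.5442 kg/s

3.5442 kg/s


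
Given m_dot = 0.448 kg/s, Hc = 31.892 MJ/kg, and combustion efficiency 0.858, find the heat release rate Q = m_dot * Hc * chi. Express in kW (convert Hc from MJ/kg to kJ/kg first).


Hc = 31.892 MJ/kg = 31.892 * 1000 kJ/kg = 31892 kJ/kg
Q = 0.448 kg/s * 31892 kJ/kg * 0.858 = 12259 kW

12259 kW


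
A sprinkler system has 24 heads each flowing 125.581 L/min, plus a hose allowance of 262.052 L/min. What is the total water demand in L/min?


Sprinkler demand = 24 * 125.581 = 3013.944 L/min
Total = 3013.944 + 262.052 = 3275.996 L/min

3275.996 L/min


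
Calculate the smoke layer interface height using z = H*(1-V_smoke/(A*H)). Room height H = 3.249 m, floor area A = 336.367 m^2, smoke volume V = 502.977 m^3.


V/(A*H) = 0.46024
1 - 0.46024 = 0.53976
z = 3.249 * 0.53976 = 1.7537 m

1.7537 m


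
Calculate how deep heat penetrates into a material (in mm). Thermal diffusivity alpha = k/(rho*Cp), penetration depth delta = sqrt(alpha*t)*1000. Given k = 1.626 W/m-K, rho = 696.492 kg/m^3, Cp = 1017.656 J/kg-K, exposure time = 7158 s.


alpha = 1.626 / (696.492 * 1017.656) = 2.2941e-06 m^2/s
alpha * t = 0.016421
delta = sqrt(0.016421) * 1000 = 128.14 mm

128.14 mm


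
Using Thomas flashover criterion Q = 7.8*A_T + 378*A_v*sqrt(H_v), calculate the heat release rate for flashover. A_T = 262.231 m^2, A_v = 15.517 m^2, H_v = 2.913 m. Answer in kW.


7.8*A_T = 2045.4
sqrt(H_v) = 1.7068
378*A_v*sqrt(H_v) = 10011
Q = 2045.4 + 10011 = 12056 kW

12056 kW


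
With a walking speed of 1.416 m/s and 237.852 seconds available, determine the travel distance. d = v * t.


d = 1.416 * 237.852 = 336.80 m

336.80 m


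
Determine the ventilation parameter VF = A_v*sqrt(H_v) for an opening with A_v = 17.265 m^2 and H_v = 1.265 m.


sqrt(H_v) = 1.1247
VF = 17.265 * 1.1247 = 19.418 m^(5/2)

19.418 m^(5/2)


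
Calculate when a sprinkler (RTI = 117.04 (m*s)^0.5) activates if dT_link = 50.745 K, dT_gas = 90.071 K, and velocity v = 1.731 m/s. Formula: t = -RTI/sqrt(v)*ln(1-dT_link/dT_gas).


dT_link/dT_gas = 0.56339
ln(1 - 0.56339) = -0.82871
t = -117.04 / sqrt(1.731) * -0.82871 = 73.721 s

73.721 s


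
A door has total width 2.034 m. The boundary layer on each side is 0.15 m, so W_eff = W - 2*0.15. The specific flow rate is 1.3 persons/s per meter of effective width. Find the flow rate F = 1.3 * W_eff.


W_eff = 2.034 - 0.30 = 1.734 m
F = 1.3 * 1.734 = 2.2542 persons/s

2.2542 persons/s


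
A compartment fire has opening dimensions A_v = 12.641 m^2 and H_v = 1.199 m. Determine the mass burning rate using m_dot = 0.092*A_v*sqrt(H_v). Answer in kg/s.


sqrt(H_v) = 1.0950
m_dot = 0.092 * 12.641 * 1.0950 = 1.2734 kg/s

1.2734 kg/s


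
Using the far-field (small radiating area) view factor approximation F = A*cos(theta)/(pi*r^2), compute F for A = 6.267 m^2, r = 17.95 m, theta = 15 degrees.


cos(15 deg) = 0.96593
pi*r^2 = 1012.2
F = 6.267 * 0.96593 / 1012.2 = 0.0059803

0.0059803
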